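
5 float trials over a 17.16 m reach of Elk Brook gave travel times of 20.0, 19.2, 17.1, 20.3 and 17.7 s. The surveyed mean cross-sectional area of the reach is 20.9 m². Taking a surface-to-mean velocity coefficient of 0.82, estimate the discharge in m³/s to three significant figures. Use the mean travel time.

15.6 m³/s

t̄ = (20.0 + 19.2 + 17.1 + 20.3 + 17.7) / 5 = 18.86 s
v_surface = L / t̄ = 17.16 / 18.86 = 0.9099 m/s
v_mean = 0.82 × 0.9099 = 0.7461 m/s
Q = A × v_mean = 20.9 × 0.7461 = 15.59 m³/s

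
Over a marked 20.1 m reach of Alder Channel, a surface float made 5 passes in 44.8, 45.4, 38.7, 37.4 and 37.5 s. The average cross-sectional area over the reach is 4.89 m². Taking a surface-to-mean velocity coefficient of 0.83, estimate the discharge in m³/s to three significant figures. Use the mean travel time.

2.00 m³/s

t̄ = (44.8 + 45.4 + 38.7 + 37.4 + 37.5) / 5 = 40.76 s
v_surface = L / t̄ = 20.1 / 40.76 = 0.4931 m/s
v_mean = 0.83 × 0.4931 = 0.4093 m/s
Q = A × v_mean = 4.89 × 0.4093 = 2.001 m³/s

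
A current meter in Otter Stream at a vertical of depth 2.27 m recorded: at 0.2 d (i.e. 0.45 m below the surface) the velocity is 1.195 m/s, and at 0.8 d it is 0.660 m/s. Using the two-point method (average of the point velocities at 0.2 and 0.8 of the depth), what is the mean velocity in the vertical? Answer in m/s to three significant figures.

v̄ = (1.195 + 0.660) / 2 = 0.9275 m/s

0.928 m/s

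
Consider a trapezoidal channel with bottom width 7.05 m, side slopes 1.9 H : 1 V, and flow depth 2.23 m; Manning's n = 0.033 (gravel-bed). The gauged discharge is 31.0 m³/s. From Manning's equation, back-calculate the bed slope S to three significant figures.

0.000950

A = (b + z·y)·y = (7.05 + 1.9×2.23)×2.23 = 25.17 m²
P = b + 2y√(1+z²) = 7.05 + 2×2.23×√(1+1.9²) = 16.63 m
R = A/P = 25.17/16.63 = 1.514 m
S = (Q·n / (1·A·R^(2/3)))² = (31.0×0.033 / (1×25.17×1.318))² = 0.0009503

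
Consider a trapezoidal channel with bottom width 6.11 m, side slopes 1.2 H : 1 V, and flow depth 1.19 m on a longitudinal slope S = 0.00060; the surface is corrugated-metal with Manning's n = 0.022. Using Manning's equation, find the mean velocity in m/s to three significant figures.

1.05 m/s

A = (b + z·y)·y = (6.11 + 1.2×1.19)×1.19 = 8.970 m²
P = b + 2y√(1+z²) = 6.11 + 2×1.19×√(1+1.2²) = 9.828 m
R = A/P = 8.970/9.828 = 0.9128 m
Q = (1/n)·A·R^(2/3)·S^(1/2) = (1/0.022) × 8.970 × 0.9128^(2/3) × 0.00060^(1/2) = 9.398 m³/s
V = Q/A = 9.398/8.970 = 1.048 m/s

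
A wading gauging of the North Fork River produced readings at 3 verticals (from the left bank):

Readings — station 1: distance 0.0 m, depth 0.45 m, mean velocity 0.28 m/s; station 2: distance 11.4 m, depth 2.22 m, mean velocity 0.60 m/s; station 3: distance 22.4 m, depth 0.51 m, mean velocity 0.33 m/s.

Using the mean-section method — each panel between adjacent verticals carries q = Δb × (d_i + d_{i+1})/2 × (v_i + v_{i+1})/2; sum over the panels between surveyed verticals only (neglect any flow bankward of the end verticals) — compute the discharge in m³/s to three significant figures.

13.7 m³/s

Panel 1-2: Δb = 11.4 m, d̄ = (0.45+2.22)/2 = 1.335, v̄ = (0.28+0.60)/2 = 0.44 → q = 11.4×1.335×0.44 = 6.696 m³/s
Panel 2-3: Δb = 11 m, d̄ = (2.22+0.51)/2 = 1.365, v̄ = (0.60+0.33)/2 = 0.465 → q = 11×1.365×0.465 = 6.982 m³/s
Q = Σ q = 13.68 m³/s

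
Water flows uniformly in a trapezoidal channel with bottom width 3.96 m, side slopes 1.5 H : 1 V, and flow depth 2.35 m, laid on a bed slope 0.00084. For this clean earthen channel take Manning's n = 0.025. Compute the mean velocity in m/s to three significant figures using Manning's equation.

A = (b + z·y)·y = (3.96 + 1.5×2.35)×2.35 = 17.59 m²
P = b + 2y√(1+z²) = 3.96 + 2×2.35×√(1+1.5²) = 12.43 m
R = A/P = 17.59/12.43 = 1.415 m
Q = (1/n)·A·R^(2/3)·S^(1/2) = (1/0.025) × 17.59 × 1.415^(2/3) × 0.00084^(1/2) = 25.70 m³/s
V = Q/A = 25.70/17.59 = 1.461 m/s

1.46 m/s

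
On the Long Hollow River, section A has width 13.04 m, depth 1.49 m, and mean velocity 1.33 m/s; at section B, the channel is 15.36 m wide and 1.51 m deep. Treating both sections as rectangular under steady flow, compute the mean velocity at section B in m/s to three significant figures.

1.11 m/s

Q = A₁V₁ = (13.04×1.49) × 1.33 = 25.84 m³/s
A₂ = 15.36 × 1.51 = 23.19 m²
V₂ = Q/A₂ = 25.84/23.19 = 1.114 m/s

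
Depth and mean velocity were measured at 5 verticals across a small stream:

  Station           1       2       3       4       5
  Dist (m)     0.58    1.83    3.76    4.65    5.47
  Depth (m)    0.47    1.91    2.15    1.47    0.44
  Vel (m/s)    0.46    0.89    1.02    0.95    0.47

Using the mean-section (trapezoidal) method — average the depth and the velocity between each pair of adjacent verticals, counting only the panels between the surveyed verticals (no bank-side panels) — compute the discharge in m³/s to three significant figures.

6.89 m³/s

Panel 1-2: Δb = 1.25 m, d̄ = (0.47+1.91)/2 = 1.19, v̄ = (0.46+0.89)/2 = 0.675 → q = 1.25×1.19×0.675 = 1.004 m³/s
Panel 2-3: Δb = 1.93 m, d̄ = (1.91+2.15)/2 = 2.03, v̄ = (0.89+1.02)/2 = 0.955 → q = 1.93×2.03×0.955 = 3.742 m³/s
Panel 3-4: Δb = 0.89 m, d̄ = (2.15+1.47)/2 = 1.81, v̄ = (1.02+0.95)/2 = 0.985 → q = 0.89×1.81×0.985 = 1.587 m³/s
Panel 4-5: Δb = 0.82 m, d̄ = (1.47+0.44)/2 = 0.955, v̄ = (0.95+0.47)/2 = 0.71 → q = 0.82×0.955×0.71 = 0.5560 m³/s
Q = Σ q = 6.888 m³/s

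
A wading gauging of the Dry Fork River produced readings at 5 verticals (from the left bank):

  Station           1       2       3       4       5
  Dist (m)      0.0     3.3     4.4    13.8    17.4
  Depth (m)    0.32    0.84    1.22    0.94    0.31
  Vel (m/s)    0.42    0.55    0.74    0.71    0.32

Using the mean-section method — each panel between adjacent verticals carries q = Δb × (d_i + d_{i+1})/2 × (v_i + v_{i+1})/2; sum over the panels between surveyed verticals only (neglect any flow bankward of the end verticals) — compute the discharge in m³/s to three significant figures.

Panel 1-2: Δb = 3.3 m, d̄ = (0.32+0.84)/2 = 0.58, v̄ = (0.42+0.55)/2 = 0.485 → q = 3.3×0.58×0.485 = 0.9283 m³/s
Panel 2-3: Δb = 1.1 m, d̄ = (0.84+1.22)/2 = 1.03, v̄ = (0.55+0.74)/2 = 0.645 → q = 1.1×1.03×0.645 = 0.7308 m³/s
Panel 3-4: Δb = 9.4 m, d̄ = (1.22+0.94)/2 = 1.08, v̄ = (0.74+0.71)/2 = 0.725 → q = 9.4×1.08×0.725 = 7.360 m³/s
Panel 4-5: Δb = 3.6 m, d̄ = (0.94+0.31)/2 = 0.625, v̄ = (0.71+0.32)/2 = 0.515 → q = 3.6×0.625×0.515 = 1.159 m³/s
Q = Σ q = 10.18 m³/s

10.2 m³/s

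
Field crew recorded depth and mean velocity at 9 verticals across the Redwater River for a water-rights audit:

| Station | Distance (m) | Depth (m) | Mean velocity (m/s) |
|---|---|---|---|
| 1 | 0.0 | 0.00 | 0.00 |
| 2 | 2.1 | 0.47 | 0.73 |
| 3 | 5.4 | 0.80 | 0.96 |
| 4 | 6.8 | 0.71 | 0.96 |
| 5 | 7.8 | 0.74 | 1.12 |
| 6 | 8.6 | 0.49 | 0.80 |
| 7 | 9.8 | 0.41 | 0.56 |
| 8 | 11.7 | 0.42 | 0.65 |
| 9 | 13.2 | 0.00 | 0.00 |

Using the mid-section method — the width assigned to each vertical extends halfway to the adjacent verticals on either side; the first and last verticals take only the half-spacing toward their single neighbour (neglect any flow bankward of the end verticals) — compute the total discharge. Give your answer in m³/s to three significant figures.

w_2 = (5.4 − 0.0)/2 = 2.7 m; q_2 = 0.73 × 0.47 × 2.7 = 0.9264 m³/s
w_3 = (6.8 − 2.1)/2 = 2.35 m; q_3 = 0.96 × 0.80 × 2.35 = 1.805 m³/s
w_4 = (7.8 − 5.4)/2 = 1.2 m; q_4 = 0.96 × 0.71 × 1.2 = 0.8179 m³/s
w_5 = (8.6 − 6.8)/2 = 0.9 m; q_5 = 1.12 × 0.74 × 0.9 = 0.7459 m³/s
w_6 = (9.8 − 7.8)/2 = 1 m; q_6 = 0.80 × 0.49 × 1 = 0.3920 m³/s
w_7 = (11.7 − 8.6)/2 = 1.55 m; q_7 = 0.56 × 0.41 × 1.55 = 0.3559 m³/s
w_8 = (13.2 − 9.8)/2 = 1.7 m; q_8 = 0.65 × 0.42 × 1.7 = 0.4641 m³/s
Stations 1, 9 contribute zero (depth or velocity is 0).
Q = Σ qᵢ = 5.507 m³/s

5.51 m³/s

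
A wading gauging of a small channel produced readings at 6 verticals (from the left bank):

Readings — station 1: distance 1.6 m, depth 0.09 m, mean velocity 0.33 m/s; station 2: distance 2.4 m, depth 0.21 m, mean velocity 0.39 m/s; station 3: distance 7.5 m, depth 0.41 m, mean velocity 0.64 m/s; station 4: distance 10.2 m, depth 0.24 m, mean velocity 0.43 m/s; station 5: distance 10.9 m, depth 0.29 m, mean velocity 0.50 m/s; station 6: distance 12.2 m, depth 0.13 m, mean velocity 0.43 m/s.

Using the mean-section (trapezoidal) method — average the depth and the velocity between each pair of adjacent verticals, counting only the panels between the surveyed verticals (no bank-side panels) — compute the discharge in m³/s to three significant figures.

1.54 m³/s

Panel 1-2: Δb = 0.8 m, d̄ = (0.09+0.21)/2 = 0.15, v̄ = (0.33+0.39)/2 = 0.36 → q = 0.8×0.15×0.36 = 0.04320 m³/s
Panel 2-3: Δb = 5.1 m, d̄ = (0.21+0.41)/2 = 0.31, v̄ = (0.39+0.64)/2 = 0.515 → q = 5.1×0.31×0.515 = 0.8142 m³/s
Panel 3-4: Δb = 2.7 m, d̄ = (0.41+0.24)/2 = 0.325, v̄ = (0.64+0.43)/2 = 0.535 → q = 2.7×0.325×0.535 = 0.4695 m³/s
Panel 4-5: Δb = 0.7 m, d̄ = (0.24+0.29)/2 = 0.265, v̄ = (0.43+0.50)/2 = 0.465 → q = 0.7×0.265×0.465 = 0.08626 m³/s
Panel 5-6: Δb = 1.3 m, d̄ = (0.29+0.13)/2 = 0.21, v̄ = (0.50+0.43)/2 = 0.465 → q = 1.3×0.21×0.465 = 0.1269 m³/s
Q = Σ q = 1.540 m³/s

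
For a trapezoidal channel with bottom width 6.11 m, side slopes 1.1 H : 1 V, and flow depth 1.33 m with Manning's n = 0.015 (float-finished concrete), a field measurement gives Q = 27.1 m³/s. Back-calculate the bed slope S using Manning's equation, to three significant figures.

0.00163

A = (b + z·y)·y = (6.11 + 1.1×1.33)×1.33 = 10.07 m²
P = b + 2y√(1+z²) = 6.11 + 2×1.33×√(1+1.1²) = 10.06 m
R = A/P = 10.07/10.06 = 1.001 m
S = (Q·n / (1·A·R^(2/3)))² = (27.1×0.015 / (1×10.07×1.001))² = 0.001627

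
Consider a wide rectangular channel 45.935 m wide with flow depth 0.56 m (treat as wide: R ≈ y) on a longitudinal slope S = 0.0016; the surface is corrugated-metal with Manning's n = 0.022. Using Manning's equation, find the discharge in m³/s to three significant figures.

A = b·y = 45.935 × 0.56 = 25.72 m²
Wide channel: R ≈ y = 0.56 m
Q = (1/n)·A·R^(2/3)·S^(1/2) = (1/0.022) × 25.72 × 0.5600^(2/3) × 0.0016^(1/2) = 31.78 m³/s

31.8 m³/s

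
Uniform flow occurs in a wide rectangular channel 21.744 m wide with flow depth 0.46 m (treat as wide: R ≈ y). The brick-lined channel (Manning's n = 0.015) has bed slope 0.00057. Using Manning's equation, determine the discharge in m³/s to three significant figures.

A = b·y = 21.744 × 0.46 = 10.00 m²
Wide channel: R ≈ y = 0.46 m
Q = (1/n)·A·R^(2/3)·S^(1/2) = (1/0.015) × 10.00 × 0.4600^(2/3) × 0.00057^(1/2) = 9.487 m³/s

9.49 m³/s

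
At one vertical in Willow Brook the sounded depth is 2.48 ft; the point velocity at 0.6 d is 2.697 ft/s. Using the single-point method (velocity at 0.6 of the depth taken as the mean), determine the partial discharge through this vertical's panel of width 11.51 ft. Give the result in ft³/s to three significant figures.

77.0 ft³/s

v̄ = v₀.₆ = 2.697 ft/s
q = v̄ × d × w = 2.697 × 2.48 × 11.51 = 76.99 ft³/s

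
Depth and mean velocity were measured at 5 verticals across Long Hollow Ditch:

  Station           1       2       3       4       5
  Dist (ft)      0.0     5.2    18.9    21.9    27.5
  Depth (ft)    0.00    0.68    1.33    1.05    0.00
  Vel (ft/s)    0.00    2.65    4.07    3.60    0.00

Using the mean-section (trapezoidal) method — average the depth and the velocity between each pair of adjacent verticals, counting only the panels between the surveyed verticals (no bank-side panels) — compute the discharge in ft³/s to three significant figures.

67.6 ft³/s

Panel 1-2: Δb = 5.2 ft, d̄ = (0.00+0.68)/2 = 0.34, v̄ = (0.00+2.65)/2 = 1.325 → q = 5.2×0.34×1.325 = 2.343 ft³/s
Panel 2-3: Δb = 13.7 ft, d̄ = (0.68+1.33)/2 = 1.005, v̄ = (2.65+4.07)/2 = 3.36 → q = 13.7×1.005×3.36 = 46.26 ft³/s
Panel 3-4: Δb = 3 ft, d̄ = (1.33+1.05)/2 = 1.19, v̄ = (4.07+3.60)/2 = 3.835 → q = 3×1.19×3.835 = 13.69 ft³/s
Panel 4-5: Δb = 5.6 ft, d̄ = (1.05+0.00)/2 = 0.525, v̄ = (3.60+0.00)/2 = 1.8 → q = 5.6×0.525×1.8 = 5.292 ft³/s
Q = Σ q = 67.59 ft³/s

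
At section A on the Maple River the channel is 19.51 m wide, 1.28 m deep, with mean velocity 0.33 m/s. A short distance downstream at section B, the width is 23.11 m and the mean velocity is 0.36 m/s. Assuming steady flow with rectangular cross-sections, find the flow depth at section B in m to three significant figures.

Q = A₁V₁ = (19.51×1.28) × 0.33 = 8.241 m³/s
d₂ = Q/(b₂ V₂) = 8.241/(23.11×0.36) = 0.9906 m

0.991 m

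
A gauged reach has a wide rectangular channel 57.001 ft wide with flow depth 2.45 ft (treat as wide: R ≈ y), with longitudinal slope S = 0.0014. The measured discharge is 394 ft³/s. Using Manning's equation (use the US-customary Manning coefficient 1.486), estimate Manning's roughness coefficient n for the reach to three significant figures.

A = b·y = 57.001 × 2.45 = 139.7 ft²
Wide channel: R ≈ y = 2.45 ft
n = (1.486/Q)·A·R^(2/3)·S^(1/2) = (1.486/394) × 139.7 × 1.817 × 0.03742 = 0.03582

0.0358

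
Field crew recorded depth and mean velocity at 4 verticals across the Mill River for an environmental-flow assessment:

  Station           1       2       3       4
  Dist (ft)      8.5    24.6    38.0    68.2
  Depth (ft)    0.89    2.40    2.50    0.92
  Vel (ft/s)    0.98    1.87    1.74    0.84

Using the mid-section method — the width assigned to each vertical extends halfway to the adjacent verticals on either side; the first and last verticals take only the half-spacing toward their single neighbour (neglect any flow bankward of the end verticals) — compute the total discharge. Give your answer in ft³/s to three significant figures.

w_1 = (24.6 − 8.5)/2 = 8.05 ft; q_1 = 0.98 × 0.89 × 8.05 = 7.021 ft³/s
w_2 = (38.0 − 8.5)/2 = 14.75 ft; q_2 = 1.87 × 2.40 × 14.75 = 66.20 ft³/s
w_3 = (68.2 − 24.6)/2 = 21.8 ft; q_3 = 1.74 × 2.50 × 21.8 = 94.83 ft³/s
w_4 = (68.2 − 38.0)/2 = 15.1 ft; q_4 = 0.84 × 0.92 × 15.1 = 11.67 ft³/s
Q = Σ qᵢ = 179.7 ft³/s

180 ft³/s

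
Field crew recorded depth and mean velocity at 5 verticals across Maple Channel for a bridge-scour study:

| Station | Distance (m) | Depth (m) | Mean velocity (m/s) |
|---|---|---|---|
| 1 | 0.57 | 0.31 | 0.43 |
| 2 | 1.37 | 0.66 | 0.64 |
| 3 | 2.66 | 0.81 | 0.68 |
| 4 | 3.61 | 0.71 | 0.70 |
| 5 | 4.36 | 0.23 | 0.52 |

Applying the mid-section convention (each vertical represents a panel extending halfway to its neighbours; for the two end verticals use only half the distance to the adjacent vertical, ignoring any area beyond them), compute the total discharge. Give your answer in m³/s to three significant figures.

w_1 = (1.37 − 0.57)/2 = 0.4 m; q_1 = 0.43 × 0.31 × 0.4 = 0.05332 m³/s
w_2 = (2.66 − 0.57)/2 = 1.045 m; q_2 = 0.64 × 0.66 × 1.045 = 0.4414 m³/s
w_3 = (3.61 − 1.37)/2 = 1.12 m; q_3 = 0.68 × 0.81 × 1.12 = 0.6169 m³/s
w_4 = (4.36 − 2.66)/2 = 0.85 m; q_4 = 0.70 × 0.71 × 0.85 = 0.4225 m³/s
w_5 = (4.36 − 3.61)/2 = 0.375 m; q_5 = 0.52 × 0.23 × 0.375 = 0.04485 m³/s
Q = Σ qᵢ = 1.579 m³/s

1.58 m³/s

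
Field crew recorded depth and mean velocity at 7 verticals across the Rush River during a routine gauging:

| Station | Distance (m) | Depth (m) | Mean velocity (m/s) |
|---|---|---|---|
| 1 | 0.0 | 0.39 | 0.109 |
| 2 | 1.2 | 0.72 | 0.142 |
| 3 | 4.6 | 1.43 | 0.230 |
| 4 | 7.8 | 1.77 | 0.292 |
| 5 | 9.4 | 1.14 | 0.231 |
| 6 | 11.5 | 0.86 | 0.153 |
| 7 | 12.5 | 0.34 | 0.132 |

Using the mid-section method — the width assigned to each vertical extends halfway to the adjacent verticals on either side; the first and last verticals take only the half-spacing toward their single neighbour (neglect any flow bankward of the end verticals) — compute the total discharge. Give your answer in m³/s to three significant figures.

w_1 = (1.2 − 0.0)/2 = 0.6 m; q_1 = 0.109 × 0.39 × 0.6 = 0.02551 m³/s
w_2 = (4.6 − 0.0)/2 = 2.3 m; q_2 = 0.142 × 0.72 × 2.3 = 0.2352 m³/s
w_3 = (7.8 − 1.2)/2 = 3.3 m; q_3 = 0.230 × 1.43 × 3.3 = 1.085 m³/s
w_4 = (9.4 − 4.6)/2 = 2.4 m; q_4 = 0.292 × 1.77 × 2.4 = 1.240 m³/s
w_5 = (11.5 − 7.8)/2 = 1.85 m; q_5 = 0.231 × 1.14 × 1.85 = 0.4872 m³/s
w_6 = (12.5 − 9.4)/2 = 1.55 m; q_6 = 0.153 × 0.86 × 1.55 = 0.2039 m³/s
w_7 = (12.5 − 11.5)/2 = 0.5 m; q_7 = 0.132 × 0.34 × 0.5 = 0.02244 m³/s
Q = Σ qᵢ = 3.300 m³/s

3.30 m³/s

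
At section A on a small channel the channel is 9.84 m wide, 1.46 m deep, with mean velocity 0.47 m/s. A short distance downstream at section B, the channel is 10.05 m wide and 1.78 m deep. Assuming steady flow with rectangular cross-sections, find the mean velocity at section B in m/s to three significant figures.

0.377 m/s

Q = A₁V₁ = (9.84×1.46) × 0.47 = 6.752 m³/s
A₂ = 10.05 × 1.78 = 17.89 m²
V₂ = Q/A₂ = 6.752/17.89 = 0.3775 m/s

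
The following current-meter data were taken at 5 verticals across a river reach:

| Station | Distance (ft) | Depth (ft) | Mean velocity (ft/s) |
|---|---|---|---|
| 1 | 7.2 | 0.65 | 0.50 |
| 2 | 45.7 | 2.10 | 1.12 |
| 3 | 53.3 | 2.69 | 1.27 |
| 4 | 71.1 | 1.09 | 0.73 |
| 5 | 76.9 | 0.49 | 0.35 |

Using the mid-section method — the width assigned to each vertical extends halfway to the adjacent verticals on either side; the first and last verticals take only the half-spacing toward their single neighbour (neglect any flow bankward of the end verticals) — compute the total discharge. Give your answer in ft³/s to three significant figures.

114 ft³/s

w_1 = (45.7 − 7.2)/2 = 19.25 ft; q_1 = 0.50 × 0.65 × 19.25 = 6.256 ft³/s
w_2 = (53.3 − 7.2)/2 = 23.05 ft; q_2 = 1.12 × 2.10 × 23.05 = 54.21 ft³/s
w_3 = (71.1 − 45.7)/2 = 12.7 ft; q_3 = 1.27 × 2.69 × 12.7 = 43.39 ft³/s
w_4 = (76.9 − 53.3)/2 = 11.8 ft; q_4 = 0.73 × 1.09 × 11.8 = 9.389 ft³/s
w_5 = (76.9 − 71.1)/2 = 2.9 ft; q_5 = 0.35 × 0.49 × 2.9 = 0.4974 ft³/s
Q = Σ qᵢ = 113.7 ft³/s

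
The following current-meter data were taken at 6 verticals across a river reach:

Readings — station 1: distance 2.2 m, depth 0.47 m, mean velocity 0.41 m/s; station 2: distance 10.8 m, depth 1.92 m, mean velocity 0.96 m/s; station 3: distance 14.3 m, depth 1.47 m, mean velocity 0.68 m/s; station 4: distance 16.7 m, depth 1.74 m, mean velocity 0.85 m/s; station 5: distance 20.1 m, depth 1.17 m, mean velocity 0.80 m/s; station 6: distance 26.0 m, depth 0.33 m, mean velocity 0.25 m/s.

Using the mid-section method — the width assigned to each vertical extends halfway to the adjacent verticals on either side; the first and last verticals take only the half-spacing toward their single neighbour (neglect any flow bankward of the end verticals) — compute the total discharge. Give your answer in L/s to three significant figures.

23800 L/s

w_1 = (10.8 − 2.2)/2 = 4.3 m; q_1 = 0.41 × 0.47 × 4.3 = 0.8286 m³/s
w_2 = (14.3 − 2.2)/2 = 6.05 m; q_2 = 0.96 × 1.92 × 6.05 = 11.15 m³/s
w_3 = (16.7 − 10.8)/2 = 2.95 m; q_3 = 0.68 × 1.47 × 2.95 = 2.949 m³/s
w_4 = (20.1 − 14.3)/2 = 2.9 m; q_4 = 0.85 × 1.74 × 2.9 = 4.289 m³/s
w_5 = (26.0 − 16.7)/2 = 4.65 m; q_5 = 0.80 × 1.17 × 4.65 = 4.352 m³/s
w_6 = (26.0 − 20.1)/2 = 2.95 m; q_6 = 0.25 × 0.33 × 2.95 = 0.2434 m³/s
Q = Σ qᵢ = 23.81 m³/s
= 23.81 × 1000 = 23810 L/s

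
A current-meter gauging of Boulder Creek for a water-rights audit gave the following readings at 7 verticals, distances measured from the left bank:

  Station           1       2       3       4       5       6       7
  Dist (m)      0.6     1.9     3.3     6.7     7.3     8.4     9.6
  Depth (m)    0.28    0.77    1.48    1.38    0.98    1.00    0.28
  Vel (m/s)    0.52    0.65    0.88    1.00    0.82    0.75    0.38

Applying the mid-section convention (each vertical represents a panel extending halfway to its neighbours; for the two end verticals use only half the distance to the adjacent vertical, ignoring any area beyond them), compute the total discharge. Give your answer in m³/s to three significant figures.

8.27 m³/s

w_1 = (1.9 − 0.6)/2 = 0.65 m; q_1 = 0.52 × 0.28 × 0.65 = 0.09464 m³/s
w_2 = (3.3 − 0.6)/2 = 1.35 m; q_2 = 0.65 × 0.77 × 1.35 = 0.6757 m³/s
w_3 = (6.7 − 1.9)/2 = 2.4 m; q_3 = 0.88 × 1.48 × 2.4 = 3.126 m³/s
w_4 = (7.3 − 3.3)/2 = 2 m; q_4 = 1.00 × 1.38 × 2 = 2.760 m³/s
w_5 = (8.4 − 6.7)/2 = 0.85 m; q_5 = 0.82 × 0.98 × 0.85 = 0.6831 m³/s
w_6 = (9.6 − 7.3)/2 = 1.15 m; q_6 = 0.75 × 1.00 × 1.15 = 0.8625 m³/s
w_7 = (9.6 − 8.4)/2 = 0.6 m; q_7 = 0.38 × 0.28 × 0.6 = 0.06384 m³/s
Q = Σ qᵢ = 8.265 m³/s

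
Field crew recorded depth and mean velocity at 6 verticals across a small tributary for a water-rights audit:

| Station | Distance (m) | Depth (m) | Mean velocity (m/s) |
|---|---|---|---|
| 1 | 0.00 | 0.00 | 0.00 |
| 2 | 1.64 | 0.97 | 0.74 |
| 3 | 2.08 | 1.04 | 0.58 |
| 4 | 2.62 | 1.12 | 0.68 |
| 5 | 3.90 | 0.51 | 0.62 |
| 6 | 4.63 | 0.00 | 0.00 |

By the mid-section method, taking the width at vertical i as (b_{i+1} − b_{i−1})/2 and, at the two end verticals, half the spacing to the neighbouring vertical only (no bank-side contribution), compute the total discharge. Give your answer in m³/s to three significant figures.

2.05 m³/s

w_2 = (2.08 − 0.00)/2 = 1.04 m; q_2 = 0.74 × 0.97 × 1.04 = 0.7465 m³/s
w_3 = (2.62 − 1.64)/2 = 0.49 m; q_3 = 0.58 × 1.04 × 0.49 = 0.2956 m³/s
w_4 = (3.90 − 2.08)/2 = 0.91 m; q_4 = 0.68 × 1.12 × 0.91 = 0.6931 m³/s
w_5 = (4.63 − 2.62)/2 = 1.005 m; q_5 = 0.62 × 0.51 × 1.005 = 0.3178 m³/s
Stations 1, 6 contribute zero (depth or velocity is 0).
Q = Σ qᵢ = 2.053 m³/s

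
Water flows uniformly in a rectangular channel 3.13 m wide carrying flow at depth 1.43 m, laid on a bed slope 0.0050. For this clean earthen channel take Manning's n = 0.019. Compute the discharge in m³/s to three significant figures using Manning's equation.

13.7 m³/s

A = b·y = 3.13 × 1.43 = 4.476 m²
P = b + 2y = 3.13 + 2×1.43 = 5.990 m
R = A/P = 4.476/5.990 = 0.7472 m
Q = (1/n)·A·R^(2/3)·S^(1/2) = (1/0.019) × 4.476 × 0.7472^(2/3) × 0.0050^(1/2) = 13.72 m³/s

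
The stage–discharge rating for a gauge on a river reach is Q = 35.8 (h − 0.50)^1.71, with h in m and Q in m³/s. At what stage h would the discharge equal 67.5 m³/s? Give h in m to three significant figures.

1.95 m

h − h₀ = (Q/C)^(1/b) = (67.5/35.8)^(1/1.71) = 1.449 m
h = 0.50 + 1.449 = 1.949 m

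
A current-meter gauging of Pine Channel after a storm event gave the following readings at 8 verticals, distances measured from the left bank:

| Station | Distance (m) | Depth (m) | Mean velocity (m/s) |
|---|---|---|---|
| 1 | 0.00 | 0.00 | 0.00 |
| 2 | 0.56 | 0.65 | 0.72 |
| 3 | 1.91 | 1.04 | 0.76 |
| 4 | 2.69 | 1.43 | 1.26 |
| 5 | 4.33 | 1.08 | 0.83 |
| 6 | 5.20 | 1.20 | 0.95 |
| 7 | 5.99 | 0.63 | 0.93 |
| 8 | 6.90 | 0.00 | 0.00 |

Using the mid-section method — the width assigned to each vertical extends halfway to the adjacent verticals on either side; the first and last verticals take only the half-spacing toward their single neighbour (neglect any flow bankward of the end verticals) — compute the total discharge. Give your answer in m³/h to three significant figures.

21700 m³/h

w_2 = (1.91 − 0.00)/2 = 0.955 m; q_2 = 0.72 × 0.65 × 0.955 = 0.4469 m³/s
w_3 = (2.69 − 0.56)/2 = 1.065 m; q_3 = 0.76 × 1.04 × 1.065 = 0.8418 m³/s
w_4 = (4.33 − 1.91)/2 = 1.21 m; q_4 = 1.26 × 1.43 × 1.21 = 2.180 m³/s
w_5 = (5.20 − 2.69)/2 = 1.255 m; q_5 = 0.83 × 1.08 × 1.255 = 1.125 m³/s
w_6 = (5.99 − 4.33)/2 = 0.83 m; q_6 = 0.95 × 1.20 × 0.83 = 0.9462 m³/s
w_7 = (6.90 − 5.20)/2 = 0.85 m; q_7 = 0.93 × 0.63 × 0.85 = 0.4980 m³/s
Stations 1, 8 contribute zero (depth or velocity is 0).
Q = Σ qᵢ = 6.038 m³/s
= 6.038 × 3600 = 21740 m³/h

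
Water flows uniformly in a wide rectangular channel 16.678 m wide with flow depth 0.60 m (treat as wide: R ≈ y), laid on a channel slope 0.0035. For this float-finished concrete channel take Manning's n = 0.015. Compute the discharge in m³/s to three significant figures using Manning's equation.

A = b·y = 16.678 × 0.60 = 10.01 m²
Wide channel: R ≈ y = 0.60 m
Q = (1/n)·A·R^(2/3)·S^(1/2) = (1/0.015) × 10.01 × 0.6000^(2/3) × 0.0035^(1/2) = 28.08 m³/s

28.1 m³/s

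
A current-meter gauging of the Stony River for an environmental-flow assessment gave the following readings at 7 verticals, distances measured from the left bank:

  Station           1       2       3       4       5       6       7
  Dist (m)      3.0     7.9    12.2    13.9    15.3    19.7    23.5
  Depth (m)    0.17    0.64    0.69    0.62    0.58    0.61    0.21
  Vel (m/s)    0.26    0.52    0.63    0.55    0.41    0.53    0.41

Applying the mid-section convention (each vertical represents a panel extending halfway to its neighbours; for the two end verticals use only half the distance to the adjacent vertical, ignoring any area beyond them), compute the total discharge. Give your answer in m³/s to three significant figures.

w_1 = (7.9 − 3.0)/2 = 2.45 m; q_1 = 0.26 × 0.17 × 2.45 = 0.1083 m³/s
w_2 = (12.2 − 3.0)/2 = 4.6 m; q_2 = 0.52 × 0.64 × 4.6 = 1.531 m³/s
w_3 = (13.9 − 7.9)/2 = 3 m; q_3 = 0.63 × 0.69 × 3 = 1.304 m³/s
w_4 = (15.3 − 12.2)/2 = 1.55 m; q_4 = 0.55 × 0.62 × 1.55 = 0.5286 m³/s
w_5 = (19.7 − 13.9)/2 = 2.9 m; q_5 = 0.41 × 0.58 × 2.9 = 0.6896 m³/s
w_6 = (23.5 − 15.3)/2 = 4.1 m; q_6 = 0.53 × 0.61 × 4.1 = 1.326 m³/s
w_7 = (23.5 − 19.7)/2 = 1.9 m; q_7 = 0.41 × 0.21 × 1.9 = 0.1636 m³/s
Q = Σ qᵢ = 5.651 m³/s

5.65 m³/s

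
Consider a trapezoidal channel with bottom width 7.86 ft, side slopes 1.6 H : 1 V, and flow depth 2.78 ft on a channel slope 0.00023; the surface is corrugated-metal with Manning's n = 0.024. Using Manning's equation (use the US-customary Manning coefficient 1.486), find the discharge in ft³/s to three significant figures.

A = (b + z·y)·y = (7.86 + 1.6×2.78)×2.78 = 34.22 ft²
P = b + 2y√(1+z²) = 7.86 + 2×2.78×√(1+1.6²) = 18.35 ft
R = A/P = 34.22/18.35 = 1.865 ft
Q = (1.486/n)·A·R^(2/3)·S^(1/2) = (1.486/0.024) × 34.22 × 1.865^(2/3) × 0.00023^(1/2) = 48.67 ft³/s

48.7 ft³/s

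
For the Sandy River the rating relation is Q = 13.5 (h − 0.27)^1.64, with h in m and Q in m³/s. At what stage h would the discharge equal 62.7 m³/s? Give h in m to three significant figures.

h − h₀ = (Q/C)^(1/b) = (62.7/13.5)^(1/1.64) = 2.551 m
h = 0.27 + 2.551 = 2.821 m

2.82 m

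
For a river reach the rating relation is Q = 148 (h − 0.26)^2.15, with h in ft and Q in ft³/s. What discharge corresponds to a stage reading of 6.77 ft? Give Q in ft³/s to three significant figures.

Q = 148 × (6.77 − 0.26)^2.15 = 148 × 6.51^2.15 = 8307 ft³/s

8310 ft³/s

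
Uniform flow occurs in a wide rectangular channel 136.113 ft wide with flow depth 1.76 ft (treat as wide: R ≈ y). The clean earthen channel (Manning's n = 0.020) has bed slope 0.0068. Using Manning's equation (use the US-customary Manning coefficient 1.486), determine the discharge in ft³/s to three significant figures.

A = b·y = 136.113 × 1.76 = 239.6 ft²
Wide channel: R ≈ y = 1.76 ft
Q = (1.486/n)·A·R^(2/3)·S^(1/2) = (1.486/0.020) × 239.6 × 1.760^(2/3) × 0.0068^(1/2) = 2140 ft³/s

2140 ft³/s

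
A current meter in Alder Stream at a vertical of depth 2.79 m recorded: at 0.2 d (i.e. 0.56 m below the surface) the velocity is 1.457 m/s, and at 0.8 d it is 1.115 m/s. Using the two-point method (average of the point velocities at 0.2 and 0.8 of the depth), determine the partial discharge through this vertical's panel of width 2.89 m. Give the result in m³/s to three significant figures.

10.4 m³/s

v̄ = (1.457 + 1.115) / 2 = 1.286 m/s
q = v̄ × d × w = 1.286 × 2.79 × 2.89 = 10.37 m³/s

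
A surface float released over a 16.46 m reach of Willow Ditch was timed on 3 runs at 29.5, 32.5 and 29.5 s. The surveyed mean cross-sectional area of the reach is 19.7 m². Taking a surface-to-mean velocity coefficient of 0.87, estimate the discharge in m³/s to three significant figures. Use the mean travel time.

9.25 m³/s

t̄ = (29.5 + 32.5 + 29.5) / 3 = 30.5 s
v_surface = L / t̄ = 16.46 / 30.5 = 0.5397 m/s
v_mean = 0.87 × 0.5397 = 0.4695 m/s
Q = A × v_mean = 19.7 × 0.4695 = 9.249 m³/s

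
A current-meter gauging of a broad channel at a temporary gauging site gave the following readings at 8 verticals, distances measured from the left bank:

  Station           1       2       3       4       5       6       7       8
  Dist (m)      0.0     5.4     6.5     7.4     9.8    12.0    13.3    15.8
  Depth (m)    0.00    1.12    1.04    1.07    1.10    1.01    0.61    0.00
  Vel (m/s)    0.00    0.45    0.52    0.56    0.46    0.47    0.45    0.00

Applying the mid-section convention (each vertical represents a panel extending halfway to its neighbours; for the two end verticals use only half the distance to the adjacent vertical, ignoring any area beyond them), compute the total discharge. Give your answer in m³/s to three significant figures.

5.68 m³/s

w_2 = (6.5 − 0.0)/2 = 3.25 m; q_2 = 0.45 × 1.12 × 3.25 = 1.638 m³/s
w_3 = (7.4 − 5.4)/2 = 1 m; q_3 = 0.52 × 1.04 × 1 = 0.5408 m³/s
w_4 = (9.8 − 6.5)/2 = 1.65 m; q_4 = 0.56 × 1.07 × 1.65 = 0.9887 m³/s
w_5 = (12.0 − 7.4)/2 = 2.3 m; q_5 = 0.46 × 1.10 × 2.3 = 1.164 m³/s
w_6 = (13.3 − 9.8)/2 = 1.75 m; q_6 = 0.47 × 1.01 × 1.75 = 0.8307 m³/s
w_7 = (15.8 − 12.0)/2 = 1.9 m; q_7 = 0.45 × 0.61 × 1.9 = 0.5216 m³/s
Stations 1, 8 contribute zero (depth or velocity is 0).
Q = Σ qᵢ = 5.684 m³/s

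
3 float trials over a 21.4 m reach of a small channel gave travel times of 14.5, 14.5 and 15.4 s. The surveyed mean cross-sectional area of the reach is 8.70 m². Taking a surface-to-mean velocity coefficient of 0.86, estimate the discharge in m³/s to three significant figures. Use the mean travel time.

t̄ = (14.5 + 14.5 + 15.4) / 3 = 14.8 s
v_surface = L / t̄ = 21.4 / 14.8 = 1.446 m/s
v_mean = 0.86 × 1.446 = 1.244 m/s
Q = A × v_mean = 8.70 × 1.244 = 10.82 m³/s

10.8 m³/s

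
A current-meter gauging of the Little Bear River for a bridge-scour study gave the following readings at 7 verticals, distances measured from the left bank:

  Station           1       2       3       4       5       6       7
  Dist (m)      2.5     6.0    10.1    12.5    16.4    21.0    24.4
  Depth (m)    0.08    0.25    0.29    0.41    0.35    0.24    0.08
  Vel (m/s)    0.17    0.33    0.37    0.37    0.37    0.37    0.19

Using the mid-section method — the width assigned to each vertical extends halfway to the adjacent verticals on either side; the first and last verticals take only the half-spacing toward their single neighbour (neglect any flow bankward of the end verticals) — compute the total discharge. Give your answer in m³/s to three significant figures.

w_1 = (6.0 − 2.5)/2 = 1.75 m; q_1 = 0.17 × 0.08 × 1.75 = 0.02380 m³/s
w_2 = (10.1 − 2.5)/2 = 3.8 m; q_2 = 0.33 × 0.25 × 3.8 = 0.3135 m³/s
w_3 = (12.5 − 6.0)/2 = 3.25 m; q_3 = 0.37 × 0.29 × 3.25 = 0.3487 m³/s
w_4 = (16.4 − 10.1)/2 = 3.15 m; q_4 = 0.37 × 0.41 × 3.15 = 0.4779 m³/s
w_5 = (21.0 − 12.5)/2 = 4.25 m; q_5 = 0.37 × 0.35 × 4.25 = 0.5504 m³/s
w_6 = (24.4 − 16.4)/2 = 4 m; q_6 = 0.37 × 0.24 × 4 = 0.3552 m³/s
w_7 = (24.4 − 21.0)/2 = 1.7 m; q_7 = 0.19 × 0.08 × 1.7 = 0.02584 m³/s
Q = Σ qᵢ = 2.095 m³/s

2.10 m³/s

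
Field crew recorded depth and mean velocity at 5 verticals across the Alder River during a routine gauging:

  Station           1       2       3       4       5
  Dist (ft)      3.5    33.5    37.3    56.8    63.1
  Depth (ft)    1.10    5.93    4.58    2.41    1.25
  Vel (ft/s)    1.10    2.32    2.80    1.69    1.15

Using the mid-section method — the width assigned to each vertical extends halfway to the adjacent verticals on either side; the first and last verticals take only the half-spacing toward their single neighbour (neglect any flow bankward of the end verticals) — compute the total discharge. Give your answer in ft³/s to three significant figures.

w_1 = (33.5 − 3.5)/2 = 15 ft; q_1 = 1.10 × 1.10 × 15 = 18.15 ft³/s
w_2 = (37.3 − 3.5)/2 = 16.9 ft; q_2 = 2.32 × 5.93 × 16.9 = 232.5 ft³/s
w_3 = (56.8 − 33.5)/2 = 11.65 ft; q_3 = 2.80 × 4.58 × 11.65 = 149.4 ft³/s
w_4 = (63.1 − 37.3)/2 = 12.9 ft; q_4 = 1.69 × 2.41 × 12.9 = 52.54 ft³/s
w_5 = (63.1 − 56.8)/2 = 3.15 ft; q_5 = 1.15 × 1.25 × 3.15 = 4.528 ft³/s
Q = Σ qᵢ = 457.1 ft³/s

457 ft³/s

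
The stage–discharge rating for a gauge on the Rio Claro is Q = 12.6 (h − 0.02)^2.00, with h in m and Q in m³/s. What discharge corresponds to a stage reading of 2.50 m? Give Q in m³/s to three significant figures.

77.5 m³/s

Q = 12.6 × (2.50 − 0.02)^2.00 = 12.6 × 2.48^2.00 = 77.50 m³/s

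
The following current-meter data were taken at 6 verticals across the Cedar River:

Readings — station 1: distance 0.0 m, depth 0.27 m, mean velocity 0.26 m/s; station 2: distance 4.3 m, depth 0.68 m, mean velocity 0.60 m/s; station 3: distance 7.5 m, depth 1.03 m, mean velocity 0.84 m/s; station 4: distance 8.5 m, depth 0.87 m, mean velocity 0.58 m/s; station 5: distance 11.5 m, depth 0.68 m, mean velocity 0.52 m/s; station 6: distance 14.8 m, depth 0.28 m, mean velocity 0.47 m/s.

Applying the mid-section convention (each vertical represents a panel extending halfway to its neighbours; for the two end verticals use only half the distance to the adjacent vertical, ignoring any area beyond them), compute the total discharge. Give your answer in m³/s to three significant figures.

5.84 m³/s

w_1 = (4.3 − 0.0)/2 = 2.15 m; q_1 = 0.26 × 0.27 × 2.15 = 0.1509 m³/s
w_2 = (7.5 − 0.0)/2 = 3.75 m; q_2 = 0.60 × 0.68 × 3.75 = 1.530 m³/s
w_3 = (8.5 − 4.3)/2 = 2.1 m; q_3 = 0.84 × 1.03 × 2.1 = 1.817 m³/s
w_4 = (11.5 − 7.5)/2 = 2 m; q_4 = 0.58 × 0.87 × 2 = 1.009 m³/s
w_5 = (14.8 − 8.5)/2 = 3.15 m; q_5 = 0.52 × 0.68 × 3.15 = 1.114 m³/s
w_6 = (14.8 − 11.5)/2 = 1.65 m; q_6 = 0.47 × 0.28 × 1.65 = 0.2171 m³/s
Q = Σ qᵢ = 5.838 m³/s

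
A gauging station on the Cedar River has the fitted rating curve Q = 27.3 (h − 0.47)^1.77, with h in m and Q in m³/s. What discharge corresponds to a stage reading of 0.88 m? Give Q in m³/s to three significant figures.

5.63 m³/s

Q = 27.3 × (0.88 − 0.47)^1.77 = 27.3 × 0.41^1.77 = 5.634 m³/s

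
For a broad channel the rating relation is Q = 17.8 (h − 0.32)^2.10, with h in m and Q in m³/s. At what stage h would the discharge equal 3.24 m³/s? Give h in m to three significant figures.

h − h₀ = (Q/C)^(1/b) = (3.24/17.8)^(1/2.10) = 0.4443 m
h = 0.32 + 0.4443 = 0.7643 m

0.764 m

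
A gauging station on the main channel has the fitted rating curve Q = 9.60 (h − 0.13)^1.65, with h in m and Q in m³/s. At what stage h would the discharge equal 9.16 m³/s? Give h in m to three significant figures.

1.10 m

h − h₀ = (Q/C)^(1/b) = (9.16/9.60)^(1/1.65) = 0.9720 m
h = 0.13 + 0.9720 = 1.102 m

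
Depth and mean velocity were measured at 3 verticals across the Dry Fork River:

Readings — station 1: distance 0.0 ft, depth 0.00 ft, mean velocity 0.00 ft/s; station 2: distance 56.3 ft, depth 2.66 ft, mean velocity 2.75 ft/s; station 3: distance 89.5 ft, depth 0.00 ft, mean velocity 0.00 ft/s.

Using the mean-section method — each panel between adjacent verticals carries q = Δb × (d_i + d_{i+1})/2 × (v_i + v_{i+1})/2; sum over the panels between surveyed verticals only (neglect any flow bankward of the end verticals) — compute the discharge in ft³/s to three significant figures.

164 ft³/s

Panel 1-2: Δb = 56.3 ft, d̄ = (0.00+2.66)/2 = 1.33, v̄ = (0.00+2.75)/2 = 1.375 → q = 56.3×1.33×1.375 = 103.0 ft³/s
Panel 2-3: Δb = 33.2 ft, d̄ = (2.66+0.00)/2 = 1.33, v̄ = (2.75+0.00)/2 = 1.375 → q = 33.2×1.33×1.375 = 60.71 ft³/s
Q = Σ q = 163.7 ft³/s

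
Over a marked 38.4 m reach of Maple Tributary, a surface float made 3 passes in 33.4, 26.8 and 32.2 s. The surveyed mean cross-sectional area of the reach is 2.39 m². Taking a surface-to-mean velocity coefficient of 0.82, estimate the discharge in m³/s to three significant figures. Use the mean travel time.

2.44 m³/s

t̄ = (33.4 + 26.8 + 32.2) / 3 = 30.8 s
v_surface = L / t̄ = 38.4 / 30.8 = 1.247 m/s
v_mean = 0.82 × 1.247 = 1.022 m/s
Q = A × v_mean = 2.39 × 1.022 = 2.443 m³/s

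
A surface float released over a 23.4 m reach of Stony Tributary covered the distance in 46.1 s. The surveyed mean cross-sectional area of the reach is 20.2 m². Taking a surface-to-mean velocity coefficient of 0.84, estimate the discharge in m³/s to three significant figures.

v_surface = L / t̄ = 23.4 / 46.1 = 0.5076 m/s
v_mean = 0.84 × 0.5076 = 0.4264 m/s
Q = A × v_mean = 20.2 × 0.4264 = 8.613 m³/s

8.61 m³/s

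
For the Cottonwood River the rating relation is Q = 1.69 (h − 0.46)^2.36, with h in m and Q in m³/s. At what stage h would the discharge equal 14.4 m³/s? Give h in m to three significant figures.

h − h₀ = (Q/C)^(1/b) = (14.4/1.69)^(1/2.36) = 2.479 m
h = 0.46 + 2.479 = 2.939 m

2.94 m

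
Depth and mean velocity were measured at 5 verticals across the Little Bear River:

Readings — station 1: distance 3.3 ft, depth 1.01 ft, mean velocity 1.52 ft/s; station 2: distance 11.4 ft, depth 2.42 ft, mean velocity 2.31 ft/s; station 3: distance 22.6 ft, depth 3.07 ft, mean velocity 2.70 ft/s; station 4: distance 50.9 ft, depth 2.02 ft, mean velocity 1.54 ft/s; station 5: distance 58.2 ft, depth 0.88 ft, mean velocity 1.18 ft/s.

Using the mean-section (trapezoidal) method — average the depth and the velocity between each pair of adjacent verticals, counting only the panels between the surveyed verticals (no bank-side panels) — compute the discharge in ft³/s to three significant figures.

Panel 1-2: Δb = 8.1 ft, d̄ = (1.01+2.42)/2 = 1.715, v̄ = (1.52+2.31)/2 = 1.915 → q = 8.1×1.715×1.915 = 26.60 ft³/s
Panel 2-3: Δb = 11.2 ft, d̄ = (2.42+3.07)/2 = 2.745, v̄ = (2.31+2.70)/2 = 2.505 → q = 11.2×2.745×2.505 = 77.01 ft³/s
Panel 3-4: Δb = 28.3 ft, d̄ = (3.07+2.02)/2 = 2.545, v̄ = (2.70+1.54)/2 = 2.12 → q = 28.3×2.545×2.12 = 152.7 ft³/s
Panel 4-5: Δb = 7.3 ft, d̄ = (2.02+0.88)/2 = 1.45, v̄ = (1.54+1.18)/2 = 1.36 → q = 7.3×1.45×1.36 = 14.40 ft³/s
Q = Σ q = 270.7 ft³/s

271 ft³/s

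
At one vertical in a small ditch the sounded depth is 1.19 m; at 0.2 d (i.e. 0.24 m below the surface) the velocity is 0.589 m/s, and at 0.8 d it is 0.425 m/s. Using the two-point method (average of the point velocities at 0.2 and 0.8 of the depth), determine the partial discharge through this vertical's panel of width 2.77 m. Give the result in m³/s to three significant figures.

v̄ = (0.589 + 0.425) / 2 = 0.5070 m/s
q = v̄ × d × w = 0.5070 × 1.19 × 2.77 = 1.671 m³/s

1.67 m³/s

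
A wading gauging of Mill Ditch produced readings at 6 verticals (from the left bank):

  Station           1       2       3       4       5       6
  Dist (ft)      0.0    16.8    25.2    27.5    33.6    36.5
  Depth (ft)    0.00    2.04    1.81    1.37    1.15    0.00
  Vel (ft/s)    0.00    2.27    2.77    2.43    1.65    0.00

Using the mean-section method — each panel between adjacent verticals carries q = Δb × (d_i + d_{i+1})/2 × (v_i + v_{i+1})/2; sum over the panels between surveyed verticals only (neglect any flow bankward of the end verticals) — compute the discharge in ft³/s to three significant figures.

86.8 ft³/s

Panel 1-2: Δb = 16.8 ft, d̄ = (0.00+2.04)/2 = 1.02, v̄ = (0.00+2.27)/2 = 1.135 → q = 16.8×1.02×1.135 = 19.45 ft³/s
Panel 2-3: Δb = 8.4 ft, d̄ = (2.04+1.81)/2 = 1.925, v̄ = (2.27+2.77)/2 = 2.52 → q = 8.4×1.925×2.52 = 40.75 ft³/s
Panel 3-4: Δb = 2.3 ft, d̄ = (1.81+1.37)/2 = 1.59, v̄ = (2.77+2.43)/2 = 2.6 → q = 2.3×1.59×2.6 = 9.508 ft³/s
Panel 4-5: Δb = 6.1 ft, d̄ = (1.37+1.15)/2 = 1.26, v̄ = (2.43+1.65)/2 = 2.04 → q = 6.1×1.26×2.04 = 15.68 ft³/s
Panel 5-6: Δb = 2.9 ft, d̄ = (1.15+0.00)/2 = 0.575, v̄ = (1.65+0.00)/2 = 0.825 → q = 2.9×0.575×0.825 = 1.376 ft³/s
Q = Σ q = 86.76 ft³/s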